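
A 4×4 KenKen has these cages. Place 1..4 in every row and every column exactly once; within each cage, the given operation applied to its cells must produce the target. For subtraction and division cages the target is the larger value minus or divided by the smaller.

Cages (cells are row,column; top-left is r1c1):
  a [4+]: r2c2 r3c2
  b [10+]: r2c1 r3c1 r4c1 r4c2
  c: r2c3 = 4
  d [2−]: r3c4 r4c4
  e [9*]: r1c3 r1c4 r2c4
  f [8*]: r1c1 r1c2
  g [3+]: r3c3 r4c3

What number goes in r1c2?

Cage e needs product 9, leaving r1c3 = 3.
Cage e has product 9, which forces r1c4 = 1.
Cage c is given, which forces r2c3 = 4.
The 3 cells of cage e must have product 9, leaving r2c4 = 3.
Row 2 already has 3; hence r2c2 = 1.
Cage a's pair has sum 4, so r3c2 = 3.
1 is placed in row 2, which forces r2c1 = 2.
The 4 cells of cage b must have sum 10, so r3c1 = 1.
Row 3 already has 1, so r3c3 = 2.
2 is placed in row 3, leaving r3c4 = 4.
Cage b needs sum 10; hence r4c1 = 3.
The 4 cells of cage b must have sum 10, so r4c2 = 4.
Column 3 already has 2, leaving r4c3 = 1.
Column 4 already has 4, so r4c4 = 2.
2 is placed in column 1, which forces r1c1 = 4.
4 is placed in column 2, which forces r1c2 = 2.
Completed grid: 4 2 3 1 / 2 1 4 3 / 1 3 2 4 / 3 4 1 2.

2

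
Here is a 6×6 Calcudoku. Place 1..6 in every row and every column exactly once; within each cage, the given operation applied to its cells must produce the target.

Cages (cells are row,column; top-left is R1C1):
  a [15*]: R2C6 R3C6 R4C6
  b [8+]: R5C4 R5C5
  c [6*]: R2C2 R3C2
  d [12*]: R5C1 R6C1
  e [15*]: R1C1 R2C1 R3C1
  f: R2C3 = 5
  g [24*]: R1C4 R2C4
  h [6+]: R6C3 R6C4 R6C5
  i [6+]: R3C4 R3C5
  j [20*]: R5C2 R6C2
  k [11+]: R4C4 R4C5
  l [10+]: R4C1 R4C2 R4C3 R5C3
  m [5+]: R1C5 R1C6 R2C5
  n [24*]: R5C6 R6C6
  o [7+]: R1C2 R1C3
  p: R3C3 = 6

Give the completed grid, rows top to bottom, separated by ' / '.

F is a freebie; hence R2C3 = 5.
Cage p is given, so R3C3 = 6.
Row 2 needs a 4, and only R2C4 is open for it.
Column 4 already has 4, leaving R1C4 = 6.
Column 4 already has 6, leaving R4C4 = 5.
5 is placed in row 4, which forces R4C5 = 6.
Cage a has product 15; hence R3C6 = 5.
Cage b needs two cells with sum 8, which forces R5C4 = 3.
The two cells of cage b must have sum 8; hence R5C5 = 5.
The 3 cells of cage e must have product 15, leaving R1C1 = 5.
Cage i needs two cells with sum 6; hence R3C4 = 2.
5 is placed in row 3, which forces R3C5 = 4.
5 is placed in row 5, so R5C2 = 4.
Row 5 now contains 4; hence R5C6 = 6.
Cage j's pair has product 20; hence R6C2 = 5.
Column 4 already has 2, so R6C4 = 1.
6 is placed in column 6; hence R6C6 = 4.
Column 2 already has 4; hence R1C2 = 3.
Cage o needs two cells with sum 7; hence R1C3 = 4.
3 is placed in row 1, so R1C5 = 1.
Row 1 already has 1, which forces R1C6 = 2.
Column 5 already has 1, so R2C5 = 2.
Column 2 now contains 3, which forces R3C2 = 1.
Column 2 already has 1, leaving R4C2 = 2.
Row 5 already has 6; hence R5C1 = 2.
2 is placed in row 5, which forces R5C3 = 1.
Cage d needs two cells with product 12, so R6C1 = 6.
Column 5 already has 2, so R6C5 = 3.
Cage e has product 15, which forces R2C1 = 1.
Row 2 already has 2, so R2C2 = 6.
Row 2 already has 1, so R2C6 = 3.
Row 3 already has 1, which forces R3C1 = 3.
Cage l has sum 10, so R4C1 = 4.
1 is placed in column 3; hence R4C3 = 3.
Column 6 now contains 3, so R4C6 = 1.
3 is placed in row 6, which forces R6C3 = 2.

5 3 4 6 1 2 / 1 6 5 4 2 3 / 3 1 6 2 4 5 / 4 2 3 5 6 1 / 2 4 1 3 5 6 / 6 5 2 1 3 4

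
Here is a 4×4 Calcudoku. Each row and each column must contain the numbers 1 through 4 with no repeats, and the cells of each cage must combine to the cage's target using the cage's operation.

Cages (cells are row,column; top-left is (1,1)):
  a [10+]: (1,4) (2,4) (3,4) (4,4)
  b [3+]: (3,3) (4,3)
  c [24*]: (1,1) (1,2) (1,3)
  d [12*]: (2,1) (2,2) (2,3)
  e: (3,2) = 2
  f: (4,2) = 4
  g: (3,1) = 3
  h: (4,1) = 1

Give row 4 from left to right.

1 4 2 3

G is a freebie, leaving (3,1) = 3.
Cage e is given, leaving (3,2) = 2.
2 is placed in row 3, so (3,3) = 1.
1 is placed in row 3, so (3,4) = 4.
H is a freebie, so (4,1) = 1.
Cage f is a single given cell, leaving (4,2) = 4.
Column 3 now contains 1, so (4,3) = 2.
Row 4 already has 2, so (4,4) = 3.
Cage c needs product 24, leaving (1,1) = 2.
Column 2 now contains 4, leaving (1,2) = 3.
Cage c has product 24, which forces (1,3) = 4.
Row 1 now contains 2, which forces (1,4) = 1.
Column 1 now contains 1, leaving (2,1) = 4.
Cage d needs product 12, which forces (2,2) = 1.
Cage d has product 12, leaving (2,3) = 3.
Column 4 now contains 1, so (2,4) = 2.
The full grid is 2 3 4 1 / 4 1 3 2 / 3 2 1 4 / 1 4 2 3.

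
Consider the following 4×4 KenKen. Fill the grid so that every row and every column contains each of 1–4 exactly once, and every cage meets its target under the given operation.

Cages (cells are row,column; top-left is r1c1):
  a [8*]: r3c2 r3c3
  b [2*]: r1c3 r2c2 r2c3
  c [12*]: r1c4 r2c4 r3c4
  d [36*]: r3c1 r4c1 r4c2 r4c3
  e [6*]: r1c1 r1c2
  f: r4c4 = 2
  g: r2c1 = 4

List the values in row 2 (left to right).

4 1 2 3

Cage b has product 2; hence r1c3 = 1.
Cage g is a single given cell, so r2c1 = 4.
Cage b has product 2, leaving r2c2 = 1.
The 3 cells of cage b must have product 2, leaving r2c3 = 2.
Row 2 already has 1, which forces r2c4 = 3.
The 4 cells of cage d must have product 36, leaving r3c1 = 3.
2 is placed in column 3; hence r3c3 = 4.
4 is placed in row 3, leaving r3c4 = 1.
Column 1 already has 4, which forces r4c1 = 1.
4 is placed in column 3; hence r4c3 = 3.
F is a freebie; hence r4c4 = 2.
Column 1 now contains 3; hence r1c1 = 2.
Cage e needs two cells with product 6, leaving r1c2 = 3.
3 is placed in column 4, which forces r1c4 = 4.
4 is placed in row 3; hence r3c2 = 2.
Row 4 now contains 3; hence r4c2 = 4.
Filled in: 2 3 1 4 / 4 1 2 3 / 3 2 4 1 / 1 4 3 2.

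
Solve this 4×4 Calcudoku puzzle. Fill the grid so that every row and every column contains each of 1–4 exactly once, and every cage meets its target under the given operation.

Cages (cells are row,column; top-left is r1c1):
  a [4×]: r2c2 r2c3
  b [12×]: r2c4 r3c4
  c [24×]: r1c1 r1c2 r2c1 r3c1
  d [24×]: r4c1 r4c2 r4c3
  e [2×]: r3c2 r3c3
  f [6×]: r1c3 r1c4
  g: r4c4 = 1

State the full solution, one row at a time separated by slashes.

Cage g is a single given cell, so r4c4 = 1.
Row 2 needs a 2, and only r2c1 is open for it.
Row 2 needs a 3, and only r2c4 is open for it.
The two cells of cage f must have product 6, so r1c3 = 3.
3 is placed in column 4; hence r1c4 = 2.
3 is placed in column 4, so r3c4 = 4.
The 4 cells of cage c must have product 24, which forces r3c1 = 3.
Column 1 now contains 3; hence r4c1 = 4.
4 is placed in row 4; hence r4c3 = 2.
4 is placed in column 1, so r1c1 = 1.
Cage c has product 24, which forces r1c2 = 4.
Column 2 already has 4, which forces r2c2 = 1.
1 is placed in row 2, which forces r2c3 = 4.
The two cells of cage e must have product 2; hence r3c2 = 2.
Column 3 already has 2; hence r3c3 = 1.
Row 4 now contains 2, so r4c2 = 3.

1 4 3 2 / 2 1 4 3 / 3 2 1 4 / 4 3 2 1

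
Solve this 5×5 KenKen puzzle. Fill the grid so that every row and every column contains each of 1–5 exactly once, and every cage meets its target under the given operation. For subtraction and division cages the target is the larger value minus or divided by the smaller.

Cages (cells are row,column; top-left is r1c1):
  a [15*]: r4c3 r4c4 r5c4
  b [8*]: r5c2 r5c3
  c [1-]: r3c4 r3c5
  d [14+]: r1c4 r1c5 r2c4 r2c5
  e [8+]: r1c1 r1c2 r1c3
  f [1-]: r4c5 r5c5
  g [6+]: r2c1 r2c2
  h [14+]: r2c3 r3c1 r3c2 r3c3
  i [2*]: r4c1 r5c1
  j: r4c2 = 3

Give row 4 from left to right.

2 3 5 1 4

J is a freebie, so r4c2 = 3.
Cage a needs product 15; hence r5c4 = 3.
In row 4, 4 can only go at r4c5, so r4c5 = 4.
Cage f's pair has difference 1; hence r5c5 = 5.
In row 4, 2 can only go at r4c1, so r4c1 = 2.
Column 1 now contains 2, leaving r5c1 = 1.
In row 2, 1 can only go at r2c2, so r2c2 = 1.
The 3 cells of cage e must have sum 8, so r1c3 = 1.
The two cells of cage g must have sum 6, so r2c1 = 5.
Row 2 now contains 5, so r2c4 = 4.
1 is placed in column 3, leaving r4c3 = 5.
Row 4 already has 5, so r4c4 = 1.
Column 1 now contains 5, leaving r1c1 = 3.
The 3 cells of cage e must have sum 8, which forces r1c2 = 4.
Column 4 already has 4, leaving r1c4 = 5.
Row 1 already has 3, leaving r1c5 = 2.
Column 5 now contains 2, which forces r2c5 = 3.
Column 1 now contains 3; hence r3c1 = 4.
Cage h needs sum 14, so r3c2 = 5.
Column 4 already has 1, leaving r3c4 = 2.
3 is placed in column 5, which forces r3c5 = 1.
Column 2 already has 4, which forces r5c2 = 2.
Row 5 now contains 2, so r5c3 = 4.
3 is placed in row 2, so r2c3 = 2.
2 is placed in row 3; hence r3c3 = 3.
The full grid is 3 4 1 5 2 / 5 1 2 4 3 / 4 5 3 2 1 / 2 3 5 1 4 / 1 2 4 3 5.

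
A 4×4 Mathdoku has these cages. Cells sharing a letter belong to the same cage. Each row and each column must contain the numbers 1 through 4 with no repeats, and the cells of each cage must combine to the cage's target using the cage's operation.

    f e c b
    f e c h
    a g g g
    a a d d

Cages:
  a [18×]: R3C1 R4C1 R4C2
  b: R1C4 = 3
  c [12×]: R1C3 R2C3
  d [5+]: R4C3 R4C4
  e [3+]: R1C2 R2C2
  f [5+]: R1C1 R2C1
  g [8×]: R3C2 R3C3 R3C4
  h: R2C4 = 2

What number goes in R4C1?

B is a freebie, leaving R1C4 = 3.
H is a freebie, so R2C4 = 2.
Cage a has product 18, which forces R3C1 = 3.
The 3 cells of cage a must have product 18, which forces R4C1 = 2.
Cage a has product 18, which forces R4C2 = 3.
Cage e needs two cells with sum 3; hence R1C2 = 2.
Row 1 already has 3; hence R1C3 = 4.
2 is placed in row 2, leaving R2C2 = 1.
The two cells of cage c must have product 12; hence R2C3 = 3.
1 is placed in column 2, which forces R3C2 = 4.
4 is placed in row 3; hence R3C4 = 1.
4 is placed in column 3, leaving R4C3 = 1.
Column 4 already has 1, which forces R4C4 = 4.
Row 1 already has 4, leaving R1C1 = 1.
Row 2 now contains 1; hence R2C1 = 4.
Row 3 already has 1, so R3C3 = 2.
Completed grid: 1 2 4 3 / 4 1 3 2 / 3 4 2 1 / 2 3 1 4.

2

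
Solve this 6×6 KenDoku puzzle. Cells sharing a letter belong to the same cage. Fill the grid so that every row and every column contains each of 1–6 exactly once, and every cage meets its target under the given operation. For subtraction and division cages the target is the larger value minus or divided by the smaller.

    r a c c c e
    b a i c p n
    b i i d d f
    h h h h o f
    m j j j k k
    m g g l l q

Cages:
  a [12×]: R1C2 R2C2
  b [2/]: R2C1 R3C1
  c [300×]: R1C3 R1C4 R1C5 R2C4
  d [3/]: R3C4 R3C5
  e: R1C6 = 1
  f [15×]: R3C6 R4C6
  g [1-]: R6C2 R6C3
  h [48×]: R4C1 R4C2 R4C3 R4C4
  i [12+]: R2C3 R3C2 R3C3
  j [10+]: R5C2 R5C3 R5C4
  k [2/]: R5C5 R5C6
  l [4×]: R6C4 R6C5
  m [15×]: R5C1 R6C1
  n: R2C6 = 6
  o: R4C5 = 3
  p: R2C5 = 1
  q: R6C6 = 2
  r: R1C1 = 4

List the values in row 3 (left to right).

R is a freebie; hence R1C1 = 4.
E is a freebie, which forces R1C6 = 1.
The 4 cells of cage c must have product 300; hence R2C4 = 5.
Cage p is given, which forces R2C5 = 1.
Cage n is a single given cell, so R2C6 = 6.
O is a freebie; hence R4C5 = 3.
Row 4 already has 3; hence R4C6 = 5.
1 is placed in column 5, leaving R6C5 = 4.
Q is a freebie, leaving R6C6 = 2.
Column 6 already has 5, so R3C6 = 3.
Column 6 already has 3, so R5C6 = 4.
4 is placed in row 6, so R6C4 = 1.
Cage k needs two cells with quotient 2; hence R5C5 = 2.
The two cells of cage d must have quotient 3, which forces R3C4 = 2.
2 is placed in column 5, so R3C5 = 6.
The 4 cells of cage c must have product 300, which forces R1C3 = 2.
2 is placed in column 4, leaving R1C4 = 6.
Column 5 now contains 6, so R1C5 = 5.
The two cells of cage b must have quotient 2, so R2C1 = 2.
2 is placed in row 2; hence R2C2 = 4.
Cage i has sum 12, leaving R2C3 = 3.
Row 3 already has 6, which forces R3C1 = 1.
Column 2 already has 4; hence R3C2 = 5.
Row 3 now contains 5, leaving R3C3 = 4.
Column 1 already has 1, which forces R4C1 = 6.
6 is placed in row 4, which forces R4C3 = 1.
6 is placed in column 4, so R4C4 = 4.
Column 3 already has 1, leaving R5C3 = 6.
6 is placed in column 4, which forces R5C4 = 3.
5 is placed in column 2; hence R6C2 = 6.
Column 3 already has 6, which forces R6C3 = 5.
Row 1 now contains 6, so R1C2 = 3.
1 is placed in row 4, leaving R4C2 = 2.
3 is placed in row 5, so R5C1 = 5.
3 is placed in row 5, so R5C2 = 1.
Row 6 already has 5, so R6C1 = 3.
Completed grid: 4 3 2 6 5 1 / 2 4 3 5 1 6 / 1 5 4 2 6 3 / 6 2 1 4 3 5 / 5 1 6 3 2 4 / 3 6 5 1 4 2.

1 5 4 2 6 3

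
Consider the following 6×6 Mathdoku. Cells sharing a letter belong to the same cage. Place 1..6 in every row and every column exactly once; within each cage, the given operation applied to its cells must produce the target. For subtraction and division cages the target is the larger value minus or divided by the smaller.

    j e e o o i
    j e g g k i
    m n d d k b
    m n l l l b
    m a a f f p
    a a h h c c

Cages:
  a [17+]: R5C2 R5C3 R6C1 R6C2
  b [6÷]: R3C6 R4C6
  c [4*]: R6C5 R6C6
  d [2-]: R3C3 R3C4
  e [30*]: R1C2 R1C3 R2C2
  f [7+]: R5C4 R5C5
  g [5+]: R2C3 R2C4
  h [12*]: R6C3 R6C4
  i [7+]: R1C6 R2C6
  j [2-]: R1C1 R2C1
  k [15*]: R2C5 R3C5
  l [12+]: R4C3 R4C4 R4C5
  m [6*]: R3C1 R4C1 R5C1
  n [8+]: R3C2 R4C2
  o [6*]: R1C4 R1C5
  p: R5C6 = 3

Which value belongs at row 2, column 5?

3

Cage p is a single given cell, so R5C6 = 3.
In row 1, 4 can only go at R1C1, so R1C1 = 4.
In column 1, 5 can only go at R6C1, so R6C1 = 5.
Column 1 needs a 6, and only R2C1 is open for it.
Column 6 needs a 4, and only R6C6 is open for it.
4 is placed in row 6, which forces R6C5 = 1.
Row 6 needs a 3, and only R6C2 is open for it.
In row 5, 6 can only go at R5C5, so R5C5 = 6.
The two cells of cage f must have sum 7; hence R5C4 = 1.
Row 5 already has 1, leaving R5C1 = 2.
Row 2 needs a 4, and only R2C4 is open for it.
The two cells of cage g must have sum 5, so R2C3 = 1.
Row 1 needs a 1, and only R1C2 is open for it.
Cage e needs product 30, so R1C3 = 6.
Cage e has product 30, so R2C2 = 5.
5 is placed in row 2, which forces R2C5 = 3.
5 is placed in row 2, leaving R2C6 = 2.
3 is placed in column 5, so R3C5 = 5.
5 is placed in column 2, leaving R5C2 = 4.
Row 5 already has 4, so R5C3 = 5.
Column 3 now contains 6, leaving R6C3 = 2.
2 is placed in row 6; hence R6C4 = 6.
The two cells of cage o must have product 6, which forces R1C4 = 3.
3 is placed in column 5; hence R1C5 = 2.
Column 6 already has 2, leaving R1C6 = 5.
Cage d's pair has difference 2, which forces R3C3 = 4.
Cage d needs two cells with difference 2, so R3C4 = 2.
Cage l has sum 12, leaving R4C3 = 3.
Cage l has sum 12, so R4C4 = 5.
Cage l needs sum 12, so R4C5 = 4.
The 3 cells of cage m must have product 6; hence R3C1 = 3.
2 is placed in row 3, so R3C2 = 6.
Row 3 now contains 6, leaving R3C6 = 1.
3 is placed in row 4, leaving R4C1 = 1.
The two cells of cage n must have sum 8, which forces R4C2 = 2.
Column 6 already has 1, which forces R4C6 = 6.
Filled in: 4 1 6 3 2 5 / 6 5 1 4 3 2 / 3 6 4 2 5 1 / 1 2 3 5 4 6 / 2 4 5 1 6 3 / 5 3 2 6 1 4.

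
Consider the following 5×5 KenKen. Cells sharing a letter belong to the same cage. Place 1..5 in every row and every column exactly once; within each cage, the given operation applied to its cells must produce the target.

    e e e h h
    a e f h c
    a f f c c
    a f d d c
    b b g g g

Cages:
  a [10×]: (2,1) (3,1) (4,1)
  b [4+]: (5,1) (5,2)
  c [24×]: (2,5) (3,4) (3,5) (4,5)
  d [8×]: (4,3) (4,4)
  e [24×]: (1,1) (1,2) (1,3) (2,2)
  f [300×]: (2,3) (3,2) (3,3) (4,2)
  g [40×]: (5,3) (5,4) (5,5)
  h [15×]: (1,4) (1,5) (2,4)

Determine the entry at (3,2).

In column 1, 4 can only go at (1,1), so (1,1) = 4.
In column 1, 3 can only go at (5,1), so (5,1) = 3.
Row 5 now contains 3, so (5,2) = 1.
Cage e has product 24, so (1,3) = 1.
Cage h needs product 15, which forces (2,4) = 1.
The only place for 2 in row 1 is (1,2).
Column 2 now contains 2; hence (2,2) = 3.
Cage f needs product 300, so (2,3) = 5.
Cage f needs product 300, which forces (3,3) = 3.
Row 2 already has 5, so (2,1) = 2.
2 is placed in row 2, which forces (2,5) = 4.
Cage c has product 24, so (3,5) = 1.
Cage c has product 24, leaving (4,5) = 3.
Cage h has product 15, so (1,4) = 3.
Column 5 already has 3; hence (1,5) = 5.
Row 3 now contains 1; hence (3,1) = 5.
5 is placed in row 3; hence (3,2) = 4.
Cage c needs product 24, so (3,4) = 2.
Cage a has product 10, so (4,1) = 1.
4 is placed in column 2, which forces (4,2) = 5.
Column 4 now contains 2; hence (4,4) = 4.
4 is placed in column 4, which forces (5,4) = 5.
Column 5 now contains 5, leaving (5,5) = 2.
4 is placed in row 4; hence (4,3) = 2.
2 is placed in row 5, which forces (5,3) = 4.
Filled in: 4 2 1 3 5 / 2 3 5 1 4 / 5 4 3 2 1 / 1 5 2 4 3 / 3 1 4 5 2.

4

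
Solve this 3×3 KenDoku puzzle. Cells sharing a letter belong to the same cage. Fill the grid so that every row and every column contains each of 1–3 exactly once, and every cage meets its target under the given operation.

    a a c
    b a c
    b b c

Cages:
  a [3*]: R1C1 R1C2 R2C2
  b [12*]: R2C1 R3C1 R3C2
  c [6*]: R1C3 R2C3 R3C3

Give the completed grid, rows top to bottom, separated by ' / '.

1 3 2 / 2 1 3 / 3 2 1

Cage a has product 3, which forces R1C1 = 1.
Cage a needs product 3; hence R1C2 = 3.
Row 1 now contains 3, which forces R1C3 = 2.
Cage b has product 12, so R2C1 = 2.
The 3 cells of cage a must have product 3, leaving R2C2 = 1.
Row 2 now contains 1, which forces R2C3 = 3.
Cage b has product 12, leaving R3C1 = 3.
Cage b needs product 12, so R3C2 = 2.
3 is placed in column 3, leaving R3C3 = 1.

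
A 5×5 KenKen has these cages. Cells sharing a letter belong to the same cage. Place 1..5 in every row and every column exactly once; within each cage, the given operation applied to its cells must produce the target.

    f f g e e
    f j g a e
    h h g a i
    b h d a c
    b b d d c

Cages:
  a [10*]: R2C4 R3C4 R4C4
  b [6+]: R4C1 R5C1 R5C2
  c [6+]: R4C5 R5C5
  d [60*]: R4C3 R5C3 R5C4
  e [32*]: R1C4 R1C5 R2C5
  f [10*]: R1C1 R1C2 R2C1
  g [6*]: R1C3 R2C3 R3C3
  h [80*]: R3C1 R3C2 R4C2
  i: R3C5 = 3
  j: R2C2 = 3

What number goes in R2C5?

The 3 cells of cage e must have product 32, which forces R1C4 = 4.
Cage e needs product 32; hence R1C5 = 2.
Cage j is a single given cell, so R2C2 = 3.
The 3 cells of cage e must have product 32; hence R2C5 = 4.
Cage h has product 80, so R3C1 = 4.
The 3 cells of cage h must have product 80, leaving R3C2 = 5.
Cage i is given, which forces R3C5 = 3.
Cage h has product 80, leaving R4C2 = 4.
The 3 cells of cage f must have product 10; hence R1C1 = 5.
5 is placed in column 2, so R1C2 = 1.
The 3 cells of cage g must have product 6, which forces R1C3 = 3.
Cage f has product 10, which forces R2C1 = 2.
Row 2 now contains 2, so R2C3 = 1.
Row 2 now contains 1; hence R2C4 = 5.
Column 3 already has 1, so R3C3 = 2.
Row 3 now contains 2, leaving R3C4 = 1.
3 is placed in column 3, which forces R4C3 = 5.
1 is placed in column 4, leaving R4C4 = 2.
5 is placed in row 4; hence R4C5 = 1.
Column 2 already has 1, leaving R5C2 = 2.
The 3 cells of cage d must have product 60, so R5C3 = 4.
5 is placed in column 4, so R5C4 = 3.
Column 5 already has 1, so R5C5 = 5.
Row 4 already has 1, leaving R4C1 = 3.
Row 5 already has 3, leaving R5C1 = 1.
The full grid is 5 1 3 4 2 / 2 3 1 5 4 / 4 5 2 1 3 / 3 4 5 2 1 / 1 2 4 3 5.

4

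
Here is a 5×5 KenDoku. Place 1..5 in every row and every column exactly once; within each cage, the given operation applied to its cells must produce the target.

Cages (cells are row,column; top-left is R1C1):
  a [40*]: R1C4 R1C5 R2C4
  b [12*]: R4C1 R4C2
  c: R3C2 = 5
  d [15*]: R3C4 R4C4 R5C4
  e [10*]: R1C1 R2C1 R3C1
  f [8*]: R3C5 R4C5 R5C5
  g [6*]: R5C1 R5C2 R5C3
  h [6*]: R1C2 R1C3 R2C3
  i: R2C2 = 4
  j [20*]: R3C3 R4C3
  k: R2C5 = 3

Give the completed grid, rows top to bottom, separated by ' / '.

Cage i is given, which forces R2C2 = 4.
Cage k is given, which forces R2C5 = 3.
C is a freebie, which forces R3C2 = 5.
Row 3 already has 5, leaving R3C3 = 4.
Column 2 now contains 4; hence R4C2 = 3.
Column 3 already has 4, which forces R4C3 = 5.
Row 4 now contains 5, leaving R4C4 = 1.
The 3 cells of cage h must have product 6, so R1C3 = 3.
Column 4 now contains 1, leaving R3C4 = 3.
3 is placed in row 4; hence R4C1 = 4.
4 is placed in row 4, so R4C5 = 2.
The 3 cells of cage d must have product 15, so R5C4 = 5.
The 3 cells of cage a must have product 40; hence R1C4 = 4.
The 3 cells of cage a must have product 40, leaving R1C5 = 5.
Column 4 already has 5, leaving R2C4 = 2.
2 is placed in column 5, leaving R3C5 = 1.
The 3 cells of cage g must have product 6, leaving R5C1 = 3.
Cage f has product 8, so R5C5 = 4.
The 3 cells of cage e must have product 10, so R1C1 = 1.
The 3 cells of cage h must have product 6; hence R1C2 = 2.
The 3 cells of cage e must have product 10, which forces R2C1 = 5.
Row 2 already has 2, leaving R2C3 = 1.
Row 3 already has 1; hence R3C1 = 2.
Column 2 already has 2, so R5C2 = 1.
Column 3 already has 1; hence R5C3 = 2.

1 2 3 4 5 / 5 4 1 2 3 / 2 5 4 3 1 / 4 3 5 1 2 / 3 1 2 5 4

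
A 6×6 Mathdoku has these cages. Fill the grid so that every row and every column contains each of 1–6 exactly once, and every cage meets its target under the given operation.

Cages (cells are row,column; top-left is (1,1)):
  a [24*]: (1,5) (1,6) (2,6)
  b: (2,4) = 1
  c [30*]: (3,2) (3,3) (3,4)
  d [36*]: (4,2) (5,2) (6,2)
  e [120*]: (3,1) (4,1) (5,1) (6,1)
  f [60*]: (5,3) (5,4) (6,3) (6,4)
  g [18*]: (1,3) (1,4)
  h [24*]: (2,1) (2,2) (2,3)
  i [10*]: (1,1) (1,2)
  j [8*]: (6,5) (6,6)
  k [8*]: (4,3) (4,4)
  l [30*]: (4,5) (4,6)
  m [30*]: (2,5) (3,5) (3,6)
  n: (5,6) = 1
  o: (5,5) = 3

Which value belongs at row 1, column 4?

Cage b is given, leaving (2,4) = 1.
Cage o is given, which forces (5,5) = 3.
Cage n is given, which forces (5,6) = 1.
Row 1 needs a 1, and only (1,5) is open for it.
The 3 cells of cage m must have product 30, leaving (3,6) = 3.
In row 1, 4 can only go at (1,6), so (1,6) = 4.
Column 6 already has 4, leaving (2,6) = 6.
6 is placed in column 6, which forces (4,6) = 5.
Cage j needs two cells with product 8, which forces (6,5) = 4.
Column 6 already has 4, so (6,6) = 2.
Row 4 already has 5, so (4,5) = 6.
The 4 cells of cage f must have product 60, so (6,3) = 1.
Cage c has product 30, leaving (3,2) = 1.
Row 2 needs a 5, and only (2,5) is open for it.
Column 5 now contains 5, which forces (3,5) = 2.
In row 3, 4 can only go at (3,1), so (3,1) = 4.
Row 4 needs a 1, and only (4,1) is open for it.
Row 4 needs a 3, and only (4,2) is open for it.
Cage d needs product 36, so (5,2) = 2.
3 is placed in column 2; hence (6,2) = 6.
Cage i needs two cells with product 10, so (1,1) = 2.
2 is placed in column 2, which forces (1,2) = 5.
Column 1 already has 2; hence (2,1) = 3.
2 is placed in column 2, leaving (2,2) = 4.
Row 2 already has 3, which forces (2,3) = 2.
2 is placed in column 3, leaving (4,3) = 4.
Row 4 now contains 4, leaving (4,4) = 2.
Cage e needs product 120; hence (5,1) = 6.
Column 3 already has 4, leaving (5,3) = 5.
5 is placed in row 5, which forces (5,4) = 4.
Row 6 now contains 6; hence (6,1) = 5.
The 4 cells of cage f must have product 60, which forces (6,4) = 3.
Cage g's pair has product 18, leaving (1,3) = 3.
Column 4 now contains 3, leaving (1,4) = 6.
5 is placed in column 3, so (3,3) = 6.
Cage c needs product 30, leaving (3,4) = 5.
The full grid is 2 5 3 6 1 4 / 3 4 2 1 5 6 / 4 1 6 5 2 3 / 1 3 4 2 6 5 / 6 2 5 4 3 1 / 5 6 1 3 4 2.

6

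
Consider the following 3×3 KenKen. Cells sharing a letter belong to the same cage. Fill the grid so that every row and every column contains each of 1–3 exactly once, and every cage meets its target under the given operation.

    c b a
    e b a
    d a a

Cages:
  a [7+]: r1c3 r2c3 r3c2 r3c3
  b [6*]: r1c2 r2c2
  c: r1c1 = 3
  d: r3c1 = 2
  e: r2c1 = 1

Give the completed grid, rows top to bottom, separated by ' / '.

Cage c is a single given cell, so r1c1 = 3.
Row 1 now contains 3, so r1c2 = 2.
Row 1 now contains 2, which forces r1c3 = 1.
E is a freebie, so r2c1 = 1.
2 is placed in column 2, leaving r2c2 = 3.
Row 2 now contains 3, which forces r2c3 = 2.
Cage d is given, which forces r3c1 = 2.
Cage a needs sum 7; hence r3c2 = 1.
2 is placed in column 3, so r3c3 = 3.

3 2 1 / 1 3 2 / 2 1 3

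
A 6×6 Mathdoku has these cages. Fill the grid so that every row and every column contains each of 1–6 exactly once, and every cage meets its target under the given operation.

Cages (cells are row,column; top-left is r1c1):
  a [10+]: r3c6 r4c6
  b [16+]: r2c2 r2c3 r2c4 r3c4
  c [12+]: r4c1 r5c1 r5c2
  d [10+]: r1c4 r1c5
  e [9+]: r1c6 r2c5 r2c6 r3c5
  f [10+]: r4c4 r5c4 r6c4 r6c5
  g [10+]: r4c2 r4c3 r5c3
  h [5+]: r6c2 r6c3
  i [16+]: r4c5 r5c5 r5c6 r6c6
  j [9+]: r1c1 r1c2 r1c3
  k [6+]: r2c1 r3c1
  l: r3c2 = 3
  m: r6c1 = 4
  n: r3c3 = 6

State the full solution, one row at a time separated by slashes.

Cage l is a single given cell, leaving r3c2 = 3.
Cage n is a single given cell, which forces r3c3 = 6.
Row 3 already has 6, which forces r3c6 = 4.
Column 6 now contains 4, so r4c6 = 6.
Cage m is a single given cell, leaving r6c1 = 4.
Cage h needs two cells with sum 5, which forces r6c2 = 2.
Cage h needs two cells with sum 5, so r6c3 = 3.
Row 6 already has 3; hence r6c5 = 1.
Row 6 now contains 1, which forces r6c6 = 5.
The 4 cells of cage e must have sum 9, leaving r3c5 = 2.
Row 6 now contains 5, so r6c4 = 6.
6 is placed in column 4, so r1c4 = 4.
Cage d's pair has sum 10, which forces r1c5 = 6.
The 3 cells of cage j must have sum 9, which forces r1c1 = 3.
The 4 cells of cage e must have sum 9, so r2c5 = 4.
Column 5 already has 4; hence r5c5 = 5.
The 4 cells of cage b must have sum 16, which forces r2c2 = 6.
Cage b needs sum 16, so r2c3 = 2.
Cage b has sum 16; hence r2c4 = 3.
2 is placed in row 2, so r2c6 = 1.
Cage b has sum 16, so r3c4 = 5.
Column 5 now contains 5, so r4c5 = 3.
Cage i has sum 16, so r5c6 = 3.
Column 6 now contains 1; hence r1c6 = 2.
1 is placed in row 2, which forces r2c1 = 5.
Row 3 already has 5; hence r3c1 = 1.
Column 1 already has 5, which forces r4c1 = 2.
Row 4 already has 2, which forces r4c4 = 1.
Cage c has sum 12, leaving r5c1 = 6.
1 is placed in column 4, so r5c4 = 2.
Cage c needs sum 12, which forces r5c2 = 4.
Cage g has sum 10, which forces r5c3 = 1.
Cage j needs sum 9, leaving r1c2 = 1.
Column 3 already has 1; hence r1c3 = 5.
4 is placed in column 2, which forces r4c2 = 5.
Cage g has sum 10, leaving r4c3 = 4.

3 1 5 4 6 2 / 5 6 2 3 4 1 / 1 3 6 5 2 4 / 2 5 4 1 3 6 / 6 4 1 2 5 3 / 4 2 3 6 1 5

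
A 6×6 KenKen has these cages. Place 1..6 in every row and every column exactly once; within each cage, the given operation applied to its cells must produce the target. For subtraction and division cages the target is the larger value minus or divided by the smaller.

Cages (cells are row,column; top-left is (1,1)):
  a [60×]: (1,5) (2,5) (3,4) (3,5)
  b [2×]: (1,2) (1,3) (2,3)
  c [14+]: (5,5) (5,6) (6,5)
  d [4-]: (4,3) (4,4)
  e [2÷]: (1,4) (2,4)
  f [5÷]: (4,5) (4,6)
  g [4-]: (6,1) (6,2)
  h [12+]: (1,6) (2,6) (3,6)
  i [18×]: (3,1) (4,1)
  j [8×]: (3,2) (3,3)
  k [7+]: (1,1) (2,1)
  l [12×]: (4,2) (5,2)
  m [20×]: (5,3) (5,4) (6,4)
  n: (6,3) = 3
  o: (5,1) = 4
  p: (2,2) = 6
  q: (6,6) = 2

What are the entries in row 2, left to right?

2 6 1 3 4 5

Cage b needs product 2, which forces (1,2) = 1.
The 3 cells of cage b must have product 2, so (1,3) = 2.
Cage p is a single given cell, which forces (2,2) = 6.
The 3 cells of cage b must have product 2, which forces (2,3) = 1.
2 is placed in column 3, leaving (3,3) = 4.
Cage o is given; hence (5,1) = 4.
Column 3 already has 4, so (5,3) = 5.
5 is placed in row 5; hence (5,4) = 1.
Cage n is a single given cell; hence (6,3) = 3.
Cage q is given, which forces (6,6) = 2.
Cage k needs two cells with sum 7, so (1,1) = 5.
The two cells of cage k must have sum 7, leaving (2,1) = 2.
2 is placed in row 2, so (2,4) = 3.
Row 3 now contains 4, which forces (3,2) = 2.
Cage l needs two cells with product 12, so (4,2) = 4.
Column 3 already has 5, leaving (4,3) = 6.
Cage d's pair has difference 4, leaving (4,4) = 2.
Cage l needs two cells with product 12; hence (5,2) = 3.
Row 5 already has 3, which forces (5,6) = 6.
Cage g's pair has difference 4; hence (6,1) = 1.
Row 6 already has 2, which forces (6,2) = 5.
Cage m has product 20, which forces (6,4) = 4.
Row 6 now contains 5, which forces (6,5) = 6.
Column 4 already has 4, which forces (1,4) = 6.
Cage a has product 60; hence (1,5) = 3.
Row 1 already has 3, so (1,6) = 4.
The 4 cells of cage a must have product 60, so (2,5) = 4.
Column 6 already has 4; hence (2,6) = 5.
The two cells of cage i must have product 18, leaving (3,1) = 6.
Cage a has product 60, so (3,4) = 5.
The 4 cells of cage a must have product 60; hence (3,5) = 1.
Column 6 now contains 5, so (3,6) = 3.
Row 4 now contains 6; hence (4,1) = 3.
Column 5 already has 1, which forces (4,5) = 5.
Column 6 now contains 5; hence (4,6) = 1.
Row 5 already has 6, leaving (5,5) = 2.
Filled in: 5 1 2 6 3 4 / 2 6 1 3 4 5 / 6 2 4 5 1 3 / 3 4 6 2 5 1 / 4 3 5 1 2 6 / 1 5 3 4 6 2.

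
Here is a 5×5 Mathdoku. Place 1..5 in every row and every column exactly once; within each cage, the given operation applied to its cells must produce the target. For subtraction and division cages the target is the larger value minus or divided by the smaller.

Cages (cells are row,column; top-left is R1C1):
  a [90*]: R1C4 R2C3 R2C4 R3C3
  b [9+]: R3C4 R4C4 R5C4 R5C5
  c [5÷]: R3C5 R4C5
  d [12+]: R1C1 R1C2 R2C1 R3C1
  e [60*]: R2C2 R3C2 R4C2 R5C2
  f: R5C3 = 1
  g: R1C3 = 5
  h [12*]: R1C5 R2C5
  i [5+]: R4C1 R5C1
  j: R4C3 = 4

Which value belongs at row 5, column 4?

G is a freebie; hence R1C3 = 5.
Cage j is given, so R4C3 = 4.
F is a freebie, leaving R5C3 = 1.
The 4 cells of cage a must have product 90, so R1C4 = 3.
Row 1 now contains 3, leaving R1C5 = 4.
The 4 cells of cage a must have product 90; hence R2C4 = 5.
Column 5 already has 4, so R2C5 = 3.
3 is placed in column 5, so R5C5 = 2.
Cage d needs sum 12, so R2C1 = 4.
4 is placed in row 2, which forces R2C2 = 1.
3 is placed in row 2, which forces R2C3 = 2.
The 4 cells of cage d must have sum 12, so R3C1 = 5.
The 4 cells of cage a must have product 90, so R3C3 = 3.
Row 3 now contains 5, so R3C5 = 1.
Column 5 already has 1, leaving R4C5 = 5.
4 is placed in column 1, which forces R5C1 = 3.
Row 5 now contains 2; hence R5C4 = 4.
The 4 cells of cage d must have sum 12, leaving R1C1 = 1.
Column 2 already has 1, which forces R1C2 = 2.
Row 3 now contains 3; hence R3C2 = 4.
1 is placed in row 3, leaving R3C4 = 2.
The two cells of cage i must have sum 5, so R4C1 = 2.
Row 4 already has 5, which forces R4C2 = 3.
Cage b needs sum 9; hence R4C4 = 1.
Row 5 already has 4, so R5C2 = 5.
Completed grid: 1 2 5 3 4 / 4 1 2 5 3 / 5 4 3 2 1 / 2 3 4 1 5 / 3 5 1 4 2.

4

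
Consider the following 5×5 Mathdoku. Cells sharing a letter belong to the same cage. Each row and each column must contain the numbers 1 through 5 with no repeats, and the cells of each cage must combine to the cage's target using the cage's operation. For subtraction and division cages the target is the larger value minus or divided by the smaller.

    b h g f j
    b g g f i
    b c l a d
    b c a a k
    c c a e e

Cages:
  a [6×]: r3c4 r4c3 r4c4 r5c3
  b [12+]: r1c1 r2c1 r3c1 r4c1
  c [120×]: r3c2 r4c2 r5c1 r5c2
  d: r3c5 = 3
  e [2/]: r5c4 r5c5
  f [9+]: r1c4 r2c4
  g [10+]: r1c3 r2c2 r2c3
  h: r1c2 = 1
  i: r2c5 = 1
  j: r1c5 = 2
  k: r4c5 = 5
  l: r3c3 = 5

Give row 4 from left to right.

Cage h is a single given cell; hence r1c2 = 1.
Cage j is a single given cell, which forces r1c5 = 2.
I is a freebie, which forces r2c5 = 1.
Cage l is a single given cell, so r3c3 = 5.
D is a freebie, which forces r3c5 = 3.
K is a freebie; hence r4c5 = 5.
Column 5 now contains 1, which forces r5c5 = 4.
Cage e needs two cells with quotient 2, which forces r5c4 = 2.
Column 4 now contains 2; hence r3c4 = 1.
Cage a needs product 6, leaving r4c3 = 2.
Cage a needs product 6, which forces r4c4 = 3.
The 4 cells of cage a must have product 6, leaving r5c3 = 1.
Cage g needs sum 10, so r1c3 = 3.
The 3 cells of cage g must have sum 10, leaving r2c2 = 3.
2 is placed in column 3, so r2c3 = 4.
Row 2 already has 4, which forces r2c4 = 5.
Cage c needs product 120, so r3c2 = 2.
Cage b needs sum 12, so r4c1 = 1.
2 is placed in row 4, so r4c2 = 4.
3 is placed in column 2, leaving r5c2 = 5.
Cage b needs sum 12, which forces r1c1 = 5.
5 is placed in column 4, which forces r1c4 = 4.
Row 2 now contains 5, so r2c1 = 2.
Row 3 already has 2, so r3c1 = 4.
5 is placed in row 5, leaving r5c1 = 3.
Completed grid: 5 1 3 4 2 / 2 3 4 5 1 / 4 2 5 1 3 / 1 4 2 3 5 / 3 5 1 2 4.

1 4 2 3 5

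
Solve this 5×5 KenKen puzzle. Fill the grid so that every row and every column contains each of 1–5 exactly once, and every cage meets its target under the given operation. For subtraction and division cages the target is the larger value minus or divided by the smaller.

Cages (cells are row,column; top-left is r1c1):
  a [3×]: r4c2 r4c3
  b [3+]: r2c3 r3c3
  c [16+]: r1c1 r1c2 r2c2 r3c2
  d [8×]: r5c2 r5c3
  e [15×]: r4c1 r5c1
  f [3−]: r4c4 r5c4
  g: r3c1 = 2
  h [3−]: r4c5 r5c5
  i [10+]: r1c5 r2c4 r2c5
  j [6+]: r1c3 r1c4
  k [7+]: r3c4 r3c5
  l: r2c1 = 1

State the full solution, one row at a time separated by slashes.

4 3 5 1 2 / 1 4 2 3 5 / 2 5 1 4 3 / 5 1 3 2 4 / 3 2 4 5 1

Cage l is a single given cell, which forces r2c1 = 1.
Row 2 now contains 1, leaving r2c3 = 2.
G is a freebie, which forces r3c1 = 2.
Column 3 now contains 2, so r3c3 = 1.
Column 3 now contains 1; hence r4c3 = 3.
Column 3 now contains 2, leaving r5c3 = 4.
4 is placed in column 3, leaving r1c3 = 5.
Cage j's pair has sum 6, leaving r1c4 = 1.
3 is placed in row 4, which forces r4c1 = 5.
3 is placed in row 4; hence r4c2 = 1.
Cage e's pair has product 15, so r5c1 = 3.
Row 5 already has 4, leaving r5c2 = 2.
2 is placed in row 5; hence r5c4 = 5.
Row 5 already has 5; hence r5c5 = 1.
Row 1 now contains 5; hence r1c1 = 4.
2 is placed in column 2; hence r1c2 = 3.
3 is placed in row 1, leaving r1c5 = 2.
The 3 cells of cage i must have sum 10, so r2c4 = 3.
3 is placed in column 4, so r3c4 = 4.
Row 3 already has 4, leaving r3c5 = 3.
Cage f needs two cells with difference 3, so r4c4 = 2.
The two cells of cage h must have difference 3, leaving r4c5 = 4.
Cage c has sum 16; hence r2c2 = 4.
Column 5 now contains 4, which forces r2c5 = 5.
Row 3 already has 4, which forces r3c2 = 5.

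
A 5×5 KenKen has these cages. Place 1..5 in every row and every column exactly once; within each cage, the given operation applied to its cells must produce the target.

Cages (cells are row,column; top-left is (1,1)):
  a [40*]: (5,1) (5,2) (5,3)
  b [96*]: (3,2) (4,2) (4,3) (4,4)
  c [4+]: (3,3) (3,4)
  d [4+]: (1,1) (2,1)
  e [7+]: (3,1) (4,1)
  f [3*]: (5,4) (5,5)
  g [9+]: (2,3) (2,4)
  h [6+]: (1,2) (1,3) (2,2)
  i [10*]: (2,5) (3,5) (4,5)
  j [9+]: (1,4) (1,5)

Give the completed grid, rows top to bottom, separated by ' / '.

Cage b has product 96, leaving (3,2) = 4.
The only place for 1 in row 4 is (4,5).
The two cells of cage f must have product 3, leaving (5,4) = 1.
Column 5 already has 1, leaving (5,5) = 3.
The two cells of cage c must have sum 4; hence (3,3) = 1.
Column 4 now contains 1, which forces (3,4) = 3.
The only place for 5 in row 4 is (4,1).
Column 1 now contains 5, which forces (3,1) = 2.
Row 3 now contains 2, which forces (3,5) = 5.
Column 1 now contains 2, leaving (5,1) = 4.
Cage j needs two cells with sum 9; hence (1,4) = 5.
5 is placed in column 5, which forces (1,5) = 4.
Column 4 now contains 5; hence (2,4) = 4.
5 is placed in column 5, which forces (2,5) = 2.
4 is placed in column 4, which forces (4,4) = 2.
Row 2 already has 4, so (2,3) = 5.
Row 4 already has 2, so (4,2) = 3.
The 4 cells of cage b must have product 96, leaving (4,3) = 4.
5 is placed in column 3, which forces (5,3) = 2.
Cage h needs sum 6, so (1,2) = 2.
2 is placed in column 3; hence (1,3) = 3.
3 is placed in column 2, which forces (2,2) = 1.
2 is placed in row 5, which forces (5,2) = 5.
Row 1 now contains 3, leaving (1,1) = 1.
Row 2 now contains 1, which forces (2,1) = 3.

1 2 3 5 4 / 3 1 5 4 2 / 2 4 1 3 5 / 5 3 4 2 1 / 4 5 2 1 3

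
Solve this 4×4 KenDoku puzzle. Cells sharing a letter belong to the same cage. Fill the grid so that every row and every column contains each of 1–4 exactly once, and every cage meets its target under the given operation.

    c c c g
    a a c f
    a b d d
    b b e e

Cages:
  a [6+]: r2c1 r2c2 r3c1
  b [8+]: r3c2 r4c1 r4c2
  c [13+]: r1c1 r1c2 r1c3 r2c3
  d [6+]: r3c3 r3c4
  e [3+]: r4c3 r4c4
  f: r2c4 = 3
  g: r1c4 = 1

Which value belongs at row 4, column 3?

1

G is a freebie, so r1c4 = 1.
Cage c needs sum 13, so r2c3 = 4.
Cage f is a single given cell, so r2c4 = 3.
Column 3 now contains 4; hence r3c3 = 2.
Row 3 now contains 2, which forces r3c4 = 4.
Column 3 now contains 2; hence r4c3 = 1.
1 is placed in column 4, which forces r4c4 = 2.
Column 3 now contains 2, so r1c3 = 3.
Cage a has sum 6, so r3c1 = 3.
The 3 cells of cage b must have sum 8, which forces r3c2 = 1.
Column 1 already has 3, leaving r4c1 = 4.
4 is placed in row 4, leaving r4c2 = 3.
Column 1 already has 4; hence r1c1 = 2.
Cage c needs sum 13, which forces r1c2 = 4.
Cage a has sum 6; hence r2c1 = 1.
Column 2 already has 1; hence r2c2 = 2.
The full grid is 2 4 3 1 / 1 2 4 3 / 3 1 2 4 / 4 3 1 2.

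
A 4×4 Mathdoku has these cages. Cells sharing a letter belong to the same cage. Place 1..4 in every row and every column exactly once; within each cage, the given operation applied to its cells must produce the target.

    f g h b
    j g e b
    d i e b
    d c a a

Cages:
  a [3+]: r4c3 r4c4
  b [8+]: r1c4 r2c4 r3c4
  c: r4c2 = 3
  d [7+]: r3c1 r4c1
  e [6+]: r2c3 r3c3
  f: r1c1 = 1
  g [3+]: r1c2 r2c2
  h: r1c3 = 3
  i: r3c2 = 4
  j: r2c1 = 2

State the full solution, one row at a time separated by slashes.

1 2 3 4 / 2 1 4 3 / 3 4 2 1 / 4 3 1 2

F is a freebie, so r1c1 = 1.
Row 1 now contains 1; hence r1c2 = 2.
H is a freebie; hence r1c3 = 3.
Row 1 now contains 3, which forces r1c4 = 4.
Cage j is a single given cell, leaving r2c1 = 2.
Column 2 already has 2, leaving r2c2 = 1.
2 is placed in row 2; hence r2c3 = 4.
Row 2 already has 1, which forces r2c4 = 3.
Cage i is given; hence r3c2 = 4.
4 is placed in column 3, so r3c3 = 2.
3 is placed in column 4, which forces r3c4 = 1.
Cage c is a single given cell, which forces r4c2 = 3.
Column 3 now contains 2, leaving r4c3 = 1.
Column 4 already has 1, leaving r4c4 = 2.
Row 3 now contains 4, leaving r3c1 = 3.
Row 4 already has 3, which forces r4c1 = 4.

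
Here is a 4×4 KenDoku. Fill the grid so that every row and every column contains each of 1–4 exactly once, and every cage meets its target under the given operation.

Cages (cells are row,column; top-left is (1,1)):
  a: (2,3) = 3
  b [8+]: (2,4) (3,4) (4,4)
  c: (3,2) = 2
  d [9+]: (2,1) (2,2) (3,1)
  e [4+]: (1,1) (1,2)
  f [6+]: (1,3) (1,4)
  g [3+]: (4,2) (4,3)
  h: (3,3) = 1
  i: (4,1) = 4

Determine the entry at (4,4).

Cage a is a single given cell, which forces (2,3) = 3.
Cage c is given; hence (3,2) = 2.
Cage h is given, so (3,3) = 1.
I is a freebie, so (4,1) = 4.
2 is placed in column 2, so (4,2) = 1.
1 is placed in column 3, which forces (4,3) = 2.
Row 4 already has 1, so (4,4) = 3.
Cage e needs two cells with sum 4, which forces (1,1) = 1.
Column 2 now contains 1, leaving (1,2) = 3.
2 is placed in column 3; hence (1,3) = 4.
Cage f needs two cells with sum 6, which forces (1,4) = 2.
Cage d needs sum 9, which forces (2,1) = 2.
2 is placed in column 2, which forces (2,2) = 4.
Cage b needs sum 8, leaving (2,4) = 1.
4 is placed in column 1, so (3,1) = 3.
3 is placed in column 4, which forces (3,4) = 4.
Filled in: 1 3 4 2 / 2 4 3 1 / 3 2 1 4 / 4 1 2 3.

3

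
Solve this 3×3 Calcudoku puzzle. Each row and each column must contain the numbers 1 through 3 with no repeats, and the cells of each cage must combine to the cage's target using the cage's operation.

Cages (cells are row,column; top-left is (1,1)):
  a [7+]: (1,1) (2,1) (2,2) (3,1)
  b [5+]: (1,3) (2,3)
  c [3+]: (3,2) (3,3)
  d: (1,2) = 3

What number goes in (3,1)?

3

D is a freebie, so (1,2) = 3.
Row 1 already has 3; hence (1,3) = 2.
Cage a has sum 7, leaving (2,2) = 1.
Column 3 already has 2, which forces (2,3) = 3.
Column 2 already has 1; hence (3,2) = 2.
Column 3 already has 2, which forces (3,3) = 1.
Row 1 now contains 2, which forces (1,1) = 1.
3 is placed in row 2, which forces (2,1) = 2.
Row 3 already has 1, so (3,1) = 3.
The full grid is 1 3 2 / 2 1 3 / 3 2 1.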